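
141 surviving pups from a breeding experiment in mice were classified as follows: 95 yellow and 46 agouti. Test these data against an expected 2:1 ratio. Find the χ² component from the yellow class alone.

Expected counts for N = 141 under a 2:1 ratio (total parts = 3):
  yellow: 141 × 2/3 = 94
  agouti: 141 × 1/3 = 47
Contribution of yellow: (95 − 94)² / 94 = 0.0106

0.011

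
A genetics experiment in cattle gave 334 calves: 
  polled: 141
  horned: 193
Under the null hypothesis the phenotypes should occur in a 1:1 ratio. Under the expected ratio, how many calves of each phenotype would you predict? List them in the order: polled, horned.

167, 167

Expected counts for N = 334 under a 1:1 ratio (total parts = 2):
  polled: 334 × 1/2 = 167
  horned: 334 × 1/2 = 167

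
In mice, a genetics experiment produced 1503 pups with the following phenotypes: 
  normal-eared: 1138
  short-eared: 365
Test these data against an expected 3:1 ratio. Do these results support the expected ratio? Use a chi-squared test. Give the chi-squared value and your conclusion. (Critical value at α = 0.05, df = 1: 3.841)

Expected counts for N = 1503 under a 3:1 ratio (total parts = 4):
  normal-eared: 1503 × 3/4 = 1127.25
  short-eared: 1503 × 1/4 = 375.75
χ² = Σ (O − E)² / E
  normal-eared: (1138 − 1127.25)² / 1127.25 = 0.1025
  short-eared: (365 − 375.75)² / 375.75 = 0.3076
χ² = 0.1025 + 0.3076 = 0.4101 ≈ 0.410
Degrees of freedom = 2 − 1 = 1; critical value at α = 0.05 is 3.841.
Since 0.410 < 3.841, we fail to reject the null hypothesis — the data are consistent with the 3:1 ratio.

0.410; consistent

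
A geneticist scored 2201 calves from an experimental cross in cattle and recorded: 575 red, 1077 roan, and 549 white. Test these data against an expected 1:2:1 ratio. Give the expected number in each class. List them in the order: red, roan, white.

550.25, 1100.5, 550.25

Expected counts for N = 2201 under a 1:2:1 ratio (total parts = 4):
  red: 2201 × 1/4 = 550.25
  roan: 2201 × 2/4 = 1100.5
  white: 2201 × 1/4 = 550.25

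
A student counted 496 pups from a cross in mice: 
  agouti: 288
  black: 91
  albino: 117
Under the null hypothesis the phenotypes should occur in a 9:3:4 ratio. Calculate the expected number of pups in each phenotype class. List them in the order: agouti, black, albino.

The 9:3:4 ratio has 16 parts, so with N = 496 the expected counts are:
  agouti: 496 × 9/16 = 279
  black: 496 × 3/16 = 93
  albino: 496 × 4/16 = 124

279, 93, 124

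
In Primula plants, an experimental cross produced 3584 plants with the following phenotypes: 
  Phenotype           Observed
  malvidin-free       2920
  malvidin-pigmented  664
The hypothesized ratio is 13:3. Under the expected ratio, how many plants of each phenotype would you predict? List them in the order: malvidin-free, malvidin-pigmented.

Expected counts for N = 3584 under a 13:3 ratio (total parts = 16):
  malvidin-free: 3584 × 13/16 = 2912
  malvidin-pigmented: 3584 × 3/16 = 672

2912, 672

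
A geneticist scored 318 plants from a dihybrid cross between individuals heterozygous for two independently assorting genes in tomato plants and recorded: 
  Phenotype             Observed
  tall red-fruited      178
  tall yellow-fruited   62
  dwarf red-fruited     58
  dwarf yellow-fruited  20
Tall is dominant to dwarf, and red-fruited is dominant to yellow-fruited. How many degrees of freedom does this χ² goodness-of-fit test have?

A dihybrid F₂ with independent assortment and complete dominance at both loci gives a 9:3:3:1 phenotypic ratio.
A goodness-of-fit test with 4 phenotype classes has df = 4 − 1 = 3.

3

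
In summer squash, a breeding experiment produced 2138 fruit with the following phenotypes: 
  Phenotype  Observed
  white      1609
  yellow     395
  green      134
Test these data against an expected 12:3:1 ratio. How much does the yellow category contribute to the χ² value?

0.086

Total ratio parts = 16. Expected numbers out of 2138:
  white: 2138 × 12/16 = 1603.5
  yellow: 2138 × 3/16 = 400.875
  green: 2138 × 1/16 = 133.625
Contribution of yellow: (395 − 400.875)² / 400.875 = 0.0861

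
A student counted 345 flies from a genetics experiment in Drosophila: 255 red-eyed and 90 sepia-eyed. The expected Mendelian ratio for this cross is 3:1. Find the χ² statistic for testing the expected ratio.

0.217

Total ratio parts = 4. Expected numbers out of 345:
  red-eyed: 345 × 3/4 = 258.75
  sepia-eyed: 345 × 1/4 = 86.25
χ² = Σ (O − E)² / E
  red-eyed: (255 − 258.75)² / 258.75 = 0.0543
  sepia-eyed: (90 − 86.25)² / 86.25 = 0.1630
χ² = 0.0543 + 0.1630 = 0.2173 ≈ 0.217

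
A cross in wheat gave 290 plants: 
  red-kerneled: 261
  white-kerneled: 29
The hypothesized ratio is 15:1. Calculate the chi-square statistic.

Total ratio parts = 16. Expected numbers out of 290:
  red-kerneled: 290 × 15/16 = 271.875
  white-kerneled: 290 × 1/16 = 18.125
χ² = Σ (O − E)² / E
  red-kerneled: (261 − 271.875)² / 271.875 = 0.4350
  white-kerneled: (29 − 18.125)² / 18.125 = 6.5250
χ² = 0.4350 + 6.5250 = 6.960

6.960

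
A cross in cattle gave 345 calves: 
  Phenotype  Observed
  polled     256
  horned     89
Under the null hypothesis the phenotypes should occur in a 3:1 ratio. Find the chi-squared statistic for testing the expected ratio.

Expected counts for N = 345 under a 3:1 ratio (total parts = 4):
  polled: 345 × 3/4 = 258.75
  horned: 345 × 1/4 = 86.25
χ² = Σ (O − E)² / E
  polled: (256 − 258.75)² / 258.75 = 0.0292
  horned: (89 − 86.25)² / 86.25 = 0.0877
χ² = 0.0292 + 0.0877 = 0.1169 ≈ 0.117

0.117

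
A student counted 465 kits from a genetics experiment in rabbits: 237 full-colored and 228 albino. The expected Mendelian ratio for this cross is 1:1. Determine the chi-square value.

0.174

The 1:1 ratio has 2 parts, so with N = 465 the expected counts are:
  full-colored: 465 × 1/2 = 232.5
  albino: 465 × 1/2 = 232.5
χ² = Σ (O − E)² / E
  full-colored: (237 − 232.5)² / 232.5 = 0.0871
  albino: (228 − 232.5)² / 232.5 = 0.0871
χ² = 0.0871 + 0.0871 = 0.1742 ≈ 0.174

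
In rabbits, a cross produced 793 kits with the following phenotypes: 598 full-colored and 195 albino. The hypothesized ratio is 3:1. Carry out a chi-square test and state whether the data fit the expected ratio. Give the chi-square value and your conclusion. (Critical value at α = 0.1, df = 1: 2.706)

0.071; consistent

Expected counts for N = 793 under a 3:1 ratio (total parts = 4):
  full-colored: 793 × 3/4 = 594.75
  albino: 793 × 1/4 = 198.25
χ² = Σ (O − E)² / E
  full-colored: (598 − 594.75)² / 594.75 = 0.0178
  albino: (195 − 198.25)² / 198.25 = 0.0533
χ² = 0.0178 + 0.0533 = 0.0711 ≈ 0.071
Degrees of freedom = 2 − 1 = 1; critical value at α = 0.1 is 2.706.
Since 0.071 < 2.706, we fail to reject the null hypothesis — the data are consistent with the 3:1 ratio.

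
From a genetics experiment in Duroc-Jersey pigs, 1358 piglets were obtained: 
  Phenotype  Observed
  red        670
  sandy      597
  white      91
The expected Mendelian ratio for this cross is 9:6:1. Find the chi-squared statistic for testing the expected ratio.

The 9:6:1 ratio has 16 parts, so with N = 1358 the expected counts are:
  red: 1358 × 9/16 = 763.875
  sandy: 1358 × 6/16 = 509.25
  white: 1358 × 1/16 = 84.875
χ² = Σ (O − E)² / E
  red: (670 − 763.875)² / 763.875 = 11.5366
  sandy: (597 − 509.25)² / 509.25 = 15.1204
  white: (91 − 84.875)² / 84.875 = 0.4420
χ² = 11.5366 + 15.1204 + 0.4420 = 27.099

27.099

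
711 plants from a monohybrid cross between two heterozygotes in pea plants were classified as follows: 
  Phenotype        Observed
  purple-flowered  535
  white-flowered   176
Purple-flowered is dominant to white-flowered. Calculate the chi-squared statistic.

For a monohybrid cross between heterozygotes with complete dominance, the expected phenotypic ratio is 3:1.
Total ratio parts = 4. Expected numbers out of 711:
  purple-flowered: 711 × 3/4 = 533.25
  white-flowered: 711 × 1/4 = 177.75
χ² = Σ (O − E)² / E
  purple-flowered: (535 − 533.25)² / 533.25 = 0.0057
  white-flowered: (176 − 177.75)² / 177.75 = 0.0172
χ² = 0.0057 + 0.0172 = 0.0229 ≈ 0.023

0.023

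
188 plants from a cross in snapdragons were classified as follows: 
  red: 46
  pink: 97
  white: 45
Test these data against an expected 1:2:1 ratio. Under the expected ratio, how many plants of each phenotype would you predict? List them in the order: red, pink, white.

47, 94, 47

The 1:2:1 ratio has 4 parts, so with N = 188 the expected counts are:
  red: 188 × 1/4 = 47
  pink: 188 × 2/4 = 94
  white: 188 × 1/4 = 47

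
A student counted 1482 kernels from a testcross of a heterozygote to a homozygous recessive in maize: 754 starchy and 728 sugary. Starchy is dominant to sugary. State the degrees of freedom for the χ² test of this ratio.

A testcross of a heterozygote (Aa × aa) gives a 1:1 phenotypic ratio.
A goodness-of-fit test with 2 phenotype classes has df = 2 − 1 = 1.

1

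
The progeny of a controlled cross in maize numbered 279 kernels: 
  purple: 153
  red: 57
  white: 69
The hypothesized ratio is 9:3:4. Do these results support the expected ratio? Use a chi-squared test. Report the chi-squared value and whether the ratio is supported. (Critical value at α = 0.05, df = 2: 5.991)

0.527; consistent

Expected counts for N = 279 under a 9:3:4 ratio (total parts = 16):
  purple: 279 × 9/16 = 156.9375
  red: 279 × 3/16 = 52.3125
  white: 279 × 4/16 = 69.75
χ² = Σ (O − E)² / E
  purple: (153 − 156.9375)² / 156.9375 = 0.0988
  red: (57 − 52.3125)² / 52.3125 = 0.4200
  white: (69 − 69.75)² / 69.75 = 0.0081
χ² = 0.0988 + 0.4200 + 0.0081 = 0.5269 ≈ 0.527
Degrees of freedom = 3 − 1 = 2; critical value at α = 0.05 is 5.991.
Since 0.527 < 5.991, we fail to reject the null hypothesis — the data are consistent with the 9:3:4 ratio.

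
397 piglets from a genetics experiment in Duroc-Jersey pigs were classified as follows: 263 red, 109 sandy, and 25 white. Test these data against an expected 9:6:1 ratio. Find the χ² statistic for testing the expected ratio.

17.735

Under the 9:6:1 hypothesis (Σ ratio = 16, N = 397):
  red: 397 × 9/16 = 223.3125
  sandy: 397 × 6/16 = 148.875
  white: 397 × 1/16 = 24.8125
χ² = Σ (O − E)² / E
  red: (263 − 223.3125)² / 223.3125 = 7.0533
  sandy: (109 − 148.875)² / 148.875 = 10.6802
  white: (25 − 24.8125)² / 24.8125 = 0.0014
χ² = 7.0533 + 10.6802 + 0.0014 = 17.7349 ≈ 17.735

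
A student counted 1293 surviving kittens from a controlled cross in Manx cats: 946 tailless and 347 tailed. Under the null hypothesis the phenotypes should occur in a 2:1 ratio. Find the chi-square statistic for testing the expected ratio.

The 2:1 ratio has 3 parts, so with N = 1293 the expected counts are:
  tailless: 1293 × 2/3 = 862
  tailed: 1293 × 1/3 = 431
χ² = Σ (O − E)² / E
  tailless: (946 − 862)² / 862 = 8.1856
  tailed: (347 − 431)² / 431 = 16.3712
χ² = 8.1856 + 16.3712 = 24.5568 ≈ 24.557

24.557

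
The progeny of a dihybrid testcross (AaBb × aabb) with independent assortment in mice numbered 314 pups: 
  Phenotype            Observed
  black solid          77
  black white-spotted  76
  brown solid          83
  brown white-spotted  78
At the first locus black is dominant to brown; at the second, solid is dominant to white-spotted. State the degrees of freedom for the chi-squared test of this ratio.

A dihybrid testcross with independent assortment gives a 1:1:1:1 ratio.
A goodness-of-fit test with 4 phenotype classes has df = 4 − 1 = 3.

3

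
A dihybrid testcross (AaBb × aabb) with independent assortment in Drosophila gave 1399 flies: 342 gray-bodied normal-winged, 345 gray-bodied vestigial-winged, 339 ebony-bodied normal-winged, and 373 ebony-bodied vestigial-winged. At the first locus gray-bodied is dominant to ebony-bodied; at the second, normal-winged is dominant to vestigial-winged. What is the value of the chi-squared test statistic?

A dihybrid testcross with independent assortment gives a 1:1:1:1 ratio.
The 1:1:1:1 ratio has 4 parts, so with N = 1399 the expected counts are:
  gray-bodied normal-winged: 1399 × 1/4 = 349.75
  gray-bodied vestigial-winged: 1399 × 1/4 = 349.75
  ebony-bodied normal-winged: 1399 × 1/4 = 349.75
  ebony-bodied vestigial-winged: 1399 × 1/4 = 349.75
χ² = Σ (O − E)² / E
  gray-bodied normal-winged: (342 − 349.75)² / 349.75 = 0.1717
  gray-bodied vestigial-winged: (345 − 349.75)² / 349.75 = 0.0645
  ebony-bodied normal-winged: (339 − 349.75)² / 349.75 = 0.3304
  ebony-bodied vestigial-winged: (373 − 349.75)² / 349.75 = 1.5456
χ² = 0.1717 + 0.0645 + 0.3304 + 1.5456 = 2.1122 ≈ 2.112

2.112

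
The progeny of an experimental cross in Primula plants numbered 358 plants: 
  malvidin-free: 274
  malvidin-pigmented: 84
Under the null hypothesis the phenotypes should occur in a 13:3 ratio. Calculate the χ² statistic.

Under the 13:3 hypothesis (Σ ratio = 16, N = 358):
  malvidin-free: 358 × 13/16 = 290.875
  malvidin-pigmented: 358 × 3/16 = 67.125
χ² = Σ (O − E)² / E
  malvidin-free: (274 − 290.875)² / 290.875 = 0.9790
  malvidin-pigmented: (84 − 67.125)² / 67.125 = 4.2423
χ² = 0.9790 + 4.2423 = 5.2213 ≈ 5.221

5.221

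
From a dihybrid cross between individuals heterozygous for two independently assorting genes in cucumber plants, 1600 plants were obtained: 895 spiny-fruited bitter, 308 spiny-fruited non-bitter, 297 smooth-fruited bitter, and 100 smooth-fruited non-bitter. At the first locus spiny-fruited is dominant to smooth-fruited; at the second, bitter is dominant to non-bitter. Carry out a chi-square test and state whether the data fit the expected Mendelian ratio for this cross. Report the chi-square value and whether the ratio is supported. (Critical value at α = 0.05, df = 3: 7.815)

A dihybrid F₂ with independent assortment and complete dominance at both loci gives a 9:3:3:1 phenotypic ratio.
Under the 9:3:3:1 hypothesis (Σ ratio = 16, N = 1600):
  spiny-fruited bitter: 1600 × 9/16 = 900
  spiny-fruited non-bitter: 1600 × 3/16 = 300
  smooth-fruited bitter: 1600 × 3/16 = 300
  smooth-fruited non-bitter: 1600 × 1/16 = 100
χ² = Σ (O − E)² / E
  spiny-fruited bitter: (895 − 900)² / 900 = 0.0278
  spiny-fruited non-bitter: (308 − 300)² / 300 = 0.2133
  smooth-fruited bitter: (297 − 300)² / 300 = 0.0300
  smooth-fruited non-bitter: (100 − 100)² / 100 = 0.0000
χ² = 0.0278 + 0.2133 + 0.0300 + 0.0000 = 0.2711 ≈ 0.271
Degrees of freedom = 4 − 1 = 3; critical value at α = 0.05 is 7.815.
Since 0.271 < 7.815, we fail to reject the null hypothesis — the data are consistent with the 9:3:3:1 ratio.

0.271; consistent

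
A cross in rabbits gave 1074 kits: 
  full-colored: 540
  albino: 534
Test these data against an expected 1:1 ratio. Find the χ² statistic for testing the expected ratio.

0.034

Under the 1:1 hypothesis (Σ ratio = 2, N = 1074):
  full-colored: 1074 × 1/2 = 537
  albino: 1074 × 1/2 = 537
χ² = Σ (O − E)² / E
  full-colored: (540 − 537)² / 537 = 0.0168
  albino: (534 − 537)² / 537 = 0.0168
χ² = 0.0168 + 0.0168 = 0.0336 ≈ 0.034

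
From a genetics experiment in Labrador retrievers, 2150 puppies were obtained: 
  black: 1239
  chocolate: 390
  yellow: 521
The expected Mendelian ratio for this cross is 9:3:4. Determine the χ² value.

1.660

Expected counts for N = 2150 under a 9:3:4 ratio (total parts = 16):
  black: 2150 × 9/16 = 1209.375
  chocolate: 2150 × 3/16 = 403.125
  yellow: 2150 × 4/16 = 537.5
χ² = Σ (O − E)² / E
  black: (1239 − 1209.375)² / 1209.375 = 0.7257
  chocolate: (390 − 403.125)² / 403.125 = 0.4273
  yellow: (521 − 537.5)² / 537.5 = 0.5065
χ² = 0.7257 + 0.4273 + 0.5065 = 1.6595 ≈ 1.660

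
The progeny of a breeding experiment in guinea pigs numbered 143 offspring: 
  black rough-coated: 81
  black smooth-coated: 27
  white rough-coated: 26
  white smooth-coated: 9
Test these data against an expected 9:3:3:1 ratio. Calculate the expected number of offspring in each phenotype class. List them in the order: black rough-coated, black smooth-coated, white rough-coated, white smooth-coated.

80.4375, 26.8125, 26.8125, 8.9375

Expected counts for N = 143 under a 9:3:3:1 ratio (total parts = 16):
  black rough-coated: 143 × 9/16 = 80.4375
  black smooth-coated: 143 × 3/16 = 26.8125
  white rough-coated: 143 × 3/16 = 26.8125
  white smooth-coated: 143 × 1/16 = 8.9375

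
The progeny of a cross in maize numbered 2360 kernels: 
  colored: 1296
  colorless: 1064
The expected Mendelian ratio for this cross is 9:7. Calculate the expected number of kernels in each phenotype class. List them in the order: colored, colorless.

1327.5, 1032.5

Total ratio parts = 16. Expected numbers out of 2360:
  colored: 2360 × 9/16 = 1327.5
  colorless: 2360 × 7/16 = 1032.5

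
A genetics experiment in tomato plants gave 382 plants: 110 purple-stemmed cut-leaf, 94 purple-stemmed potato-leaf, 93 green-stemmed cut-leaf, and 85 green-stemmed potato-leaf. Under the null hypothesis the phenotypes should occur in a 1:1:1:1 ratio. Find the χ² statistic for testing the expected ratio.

3.445

Total ratio parts = 4. Expected numbers out of 382:
  purple-stemmed cut-leaf: 382 × 1/4 = 95.5
  purple-stemmed potato-leaf: 382 × 1/4 = 95.5
  green-stemmed cut-leaf: 382 × 1/4 = 95.5
  green-stemmed potato-leaf: 382 × 1/4 = 95.5
χ² = Σ (O − E)² / E
  purple-stemmed cut-leaf: (110 − 95.5)² / 95.5 = 2.2016
  purple-stemmed potato-leaf: (94 − 95.5)² / 95.5 = 0.0236
  green-stemmed cut-leaf: (93 − 95.5)² / 95.5 = 0.0654
  green-stemmed potato-leaf: (85 − 95.5)² / 95.5 = 1.1545
χ² = 2.2016 + 0.0236 + 0.0654 + 1.1545 = 3.4451 ≈ 3.445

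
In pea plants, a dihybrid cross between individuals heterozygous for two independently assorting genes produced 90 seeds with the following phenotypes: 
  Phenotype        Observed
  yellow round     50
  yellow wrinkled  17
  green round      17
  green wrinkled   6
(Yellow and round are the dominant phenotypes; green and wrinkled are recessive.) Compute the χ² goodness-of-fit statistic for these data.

0.035

A dihybrid F₂ with independent assortment and complete dominance at both loci gives a 9:3:3:1 phenotypic ratio.
The 9:3:3:1 ratio has 16 parts, so with N = 90 the expected counts are:
  yellow round: 90 × 9/16 = 50.625
  yellow wrinkled: 90 × 3/16 = 16.875
  green round: 90 × 3/16 = 16.875
  green wrinkled: 90 × 1/16 = 5.625
χ² = Σ (O − E)² / E
  yellow round: (50 − 50.625)² / 50.625 = 0.0077
  yellow wrinkled: (17 − 16.875)² / 16.875 = 0.0009
  green round: (17 − 16.875)² / 16.875 = 0.0009
  green wrinkled: (6 − 5.625)² / 5.625 = 0.0250
χ² = 0.0077 + 0.0009 + 0.0009 + 0.0250 = 0.0345 ≈ 0.035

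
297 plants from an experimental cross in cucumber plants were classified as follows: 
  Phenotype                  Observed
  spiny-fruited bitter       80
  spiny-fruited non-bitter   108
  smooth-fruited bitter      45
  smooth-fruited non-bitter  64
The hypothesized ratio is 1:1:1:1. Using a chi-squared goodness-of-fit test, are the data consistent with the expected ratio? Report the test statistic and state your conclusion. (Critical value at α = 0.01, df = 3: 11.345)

The 1:1:1:1 ratio has 4 parts, so with N = 297 the expected counts are:
  spiny-fruited bitter: 297 × 1/4 = 74.25
  spiny-fruited non-bitter: 297 × 1/4 = 74.25
  smooth-fruited bitter: 297 × 1/4 = 74.25
  smooth-fruited non-bitter: 297 × 1/4 = 74.25
χ² = Σ (O − E)² / E
  spiny-fruited bitter: (80 − 74.25)² / 74.25 = 0.4453
  spiny-fruited non-bitter: (108 − 74.25)² / 74.25 = 15.3409
  smooth-fruited bitter: (45 − 74.25)² / 74.25 = 11.5227
  smooth-fruited non-bitter: (64 − 74.25)² / 74.25 = 1.4150
χ² = 0.4453 + 15.3409 + 11.5227 + 1.4150 = 28.7239 ≈ 28.724
Degrees of freedom = 4 − 1 = 3; critical value at α = 0.01 is 11.345.
Since 28.724 > 11.345, we reject the null hypothesis — the data do not fit the 1:1:1:1 ratio.

28.724; not consistent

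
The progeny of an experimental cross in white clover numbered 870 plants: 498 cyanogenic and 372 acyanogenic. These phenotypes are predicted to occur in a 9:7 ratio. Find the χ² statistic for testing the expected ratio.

The 9:7 ratio has 16 parts, so with N = 870 the expected counts are:
  cyanogenic: 870 × 9/16 = 489.375
  acyanogenic: 870 × 7/16 = 380.625
χ² = Σ (O − E)² / E
  cyanogenic: (498 − 489.375)² / 489.375 = 0.1520
  acyanogenic: (372 − 380.625)² / 380.625 = 0.1954
χ² = 0.1520 + 0.1954 = 0.3474 ≈ 0.347

0.347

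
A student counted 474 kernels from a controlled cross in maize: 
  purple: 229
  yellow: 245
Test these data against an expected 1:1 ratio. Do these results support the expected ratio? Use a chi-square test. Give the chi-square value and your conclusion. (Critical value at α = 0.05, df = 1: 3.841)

0.540; consistent

Under the 1:1 hypothesis (Σ ratio = 2, N = 474):
  purple: 474 × 1/2 = 237
  yellow: 474 × 1/2 = 237
χ² = Σ (O − E)² / E
  purple: (229 − 237)² / 237 = 0.2700
  yellow: (245 − 237)² / 237 = 0.2700
χ² = 0.2700 + 0.2700 = 0.540
Degrees of freedom = 2 − 1 = 1; critical value at α = 0.05 is 3.841.
Since 0.540 < 3.841, we fail to reject the null hypothesis — the data are consistent with the 1:1 ratio.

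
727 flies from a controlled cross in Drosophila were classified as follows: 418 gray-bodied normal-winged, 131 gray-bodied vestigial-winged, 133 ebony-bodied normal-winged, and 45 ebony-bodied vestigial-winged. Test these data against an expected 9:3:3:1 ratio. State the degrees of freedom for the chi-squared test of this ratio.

A goodness-of-fit test with 4 phenotype classes has df = 4 − 1 = 3.

3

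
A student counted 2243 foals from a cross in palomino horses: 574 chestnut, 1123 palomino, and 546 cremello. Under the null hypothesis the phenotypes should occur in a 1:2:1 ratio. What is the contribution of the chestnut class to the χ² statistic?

Total ratio parts = 4. Expected numbers out of 2243:
  chestnut: 2243 × 1/4 = 560.75
  palomino: 2243 × 2/4 = 1121.5
  cremello: 2243 × 1/4 = 560.75
Contribution of chestnut: (574 − 560.75)² / 560.75 = 0.3131

0.313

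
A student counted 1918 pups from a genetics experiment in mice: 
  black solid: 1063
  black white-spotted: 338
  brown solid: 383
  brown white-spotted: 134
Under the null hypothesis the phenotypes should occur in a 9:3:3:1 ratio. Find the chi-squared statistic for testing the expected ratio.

Expected counts for N = 1918 under a 9:3:3:1 ratio (total parts = 16):
  black solid: 1918 × 9/16 = 1078.875
  black white-spotted: 1918 × 3/16 = 359.625
  brown solid: 1918 × 3/16 = 359.625
  brown white-spotted: 1918 × 1/16 = 119.875
χ² = Σ (O − E)² / E
  black solid: (1063 − 1078.875)² / 1078.875 = 0.2336
  black white-spotted: (338 − 359.625)² / 359.625 = 1.3004
  brown solid: (383 − 359.625)² / 359.625 = 1.5193
  brown white-spotted: (134 − 119.875)² / 119.875 = 1.6644
χ² = 0.2336 + 1.3004 + 1.5193 + 1.6644 = 4.7177 ≈ 4.718

4.718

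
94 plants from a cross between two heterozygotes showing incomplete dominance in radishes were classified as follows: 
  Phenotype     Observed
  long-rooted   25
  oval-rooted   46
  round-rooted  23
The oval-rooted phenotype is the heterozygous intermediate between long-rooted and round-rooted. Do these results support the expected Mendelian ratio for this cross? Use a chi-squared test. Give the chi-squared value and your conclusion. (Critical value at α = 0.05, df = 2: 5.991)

With incomplete dominance, a heterozygote × heterozygote cross gives a 1:2:1 phenotypic ratio.
Under the 1:2:1 hypothesis (Σ ratio = 4, N = 94):
  long-rooted: 94 × 1/4 = 23.5
  oval-rooted: 94 × 2/4 = 47
  round-rooted: 94 × 1/4 = 23.5
χ² = Σ (O − E)² / E
  long-rooted: (25 − 23.5)² / 23.5 = 0.0957
  oval-rooted: (46 − 47)² / 47 = 0.0213
  round-rooted: (23 − 23.5)² / 23.5 = 0.0106
χ² = 0.0957 + 0.0213 + 0.0106 = 0.1276 ≈ 0.128
Degrees of freedom = 3 − 1 = 2; critical value at α = 0.05 is 5.991.
Since 0.128 < 5.991, we fail to reject the null hypothesis — the data are consistent with the 1:2:1 ratio.

0.128; consistent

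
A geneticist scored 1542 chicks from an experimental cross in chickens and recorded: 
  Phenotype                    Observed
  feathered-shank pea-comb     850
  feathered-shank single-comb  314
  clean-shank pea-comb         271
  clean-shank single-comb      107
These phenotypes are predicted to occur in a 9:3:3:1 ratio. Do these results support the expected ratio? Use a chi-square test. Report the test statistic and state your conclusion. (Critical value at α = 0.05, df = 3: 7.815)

4.796; consistent

Under the 9:3:3:1 hypothesis (Σ ratio = 16, N = 1542):
  feathered-shank pea-comb: 1542 × 9/16 = 867.375
  feathered-shank single-comb: 1542 × 3/16 = 289.125
  clean-shank pea-comb: 1542 × 3/16 = 289.125
  clean-shank single-comb: 1542 × 1/16 = 96.375
χ² = Σ (O − E)² / E
  feathered-shank pea-comb: (850 − 867.375)² / 867.375 = 0.3481
  feathered-shank single-comb: (314 − 289.125)² / 289.125 = 2.1401
  clean-shank pea-comb: (271 − 289.125)² / 289.125 = 1.1362
  clean-shank single-comb: (107 − 96.375)² / 96.375 = 1.1714
χ² = 0.3481 + 2.1401 + 1.1362 + 1.1714 = 4.7958 ≈ 4.796
Degrees of freedom = 4 − 1 = 3; critical value at α = 0.05 is 7.815.
Since 4.796 < 7.815, we fail to reject the null hypothesis — the data are consistent with the 9:3:3:1 ratio.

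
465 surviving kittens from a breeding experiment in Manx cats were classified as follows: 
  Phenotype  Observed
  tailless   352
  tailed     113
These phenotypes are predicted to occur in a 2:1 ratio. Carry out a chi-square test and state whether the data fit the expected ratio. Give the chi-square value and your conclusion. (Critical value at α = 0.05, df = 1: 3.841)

17.071; not consistent

The 2:1 ratio has 3 parts, so with N = 465 the expected counts are:
  tailless: 465 × 2/3 = 310
  tailed: 465 × 1/3 = 155
χ² = Σ (O − E)² / E
  tailless: (352 − 310)² / 310 = 5.6903
  tailed: (113 − 155)² / 155 = 11.3806
χ² = 5.6903 + 11.3806 = 17.0709 ≈ 17.071
Degrees of freedom = 2 − 1 = 1; critical value at α = 0.05 is 3.841.
Since 17.071 > 3.841, we reject the null hypothesis — the data do not fit the 2:1 ratio.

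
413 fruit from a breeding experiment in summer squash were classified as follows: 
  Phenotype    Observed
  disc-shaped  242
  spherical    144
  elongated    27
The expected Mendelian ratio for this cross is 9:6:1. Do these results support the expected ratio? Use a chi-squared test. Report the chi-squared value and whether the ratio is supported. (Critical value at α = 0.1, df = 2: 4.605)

1.222; consistent

Total ratio parts = 16. Expected numbers out of 413:
  disc-shaped: 413 × 9/16 = 232.3125
  spherical: 413 × 6/16 = 154.875
  elongated: 413 × 1/16 = 25.8125
χ² = Σ (O − E)² / E
  disc-shaped: (242 − 232.3125)² / 232.3125 = 0.4040
  spherical: (144 − 154.875)² / 154.875 = 0.7636
  elongated: (27 − 25.8125)² / 25.8125 = 0.0546
χ² = 0.4040 + 0.7636 + 0.0546 = 1.2222 ≈ 1.222
Degrees of freedom = 3 − 1 = 2; critical value at α = 0.1 is 4.605.
Since 1.222 < 4.605, we fail to reject the null hypothesis — the data are consistent with the 9:6:1 ratio.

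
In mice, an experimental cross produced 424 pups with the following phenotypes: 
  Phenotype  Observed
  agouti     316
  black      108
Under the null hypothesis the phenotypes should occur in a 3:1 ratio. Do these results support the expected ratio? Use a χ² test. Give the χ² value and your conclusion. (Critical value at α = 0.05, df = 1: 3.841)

0.050; consistent

Expected counts for N = 424 under a 3:1 ratio (total parts = 4):
  agouti: 424 × 3/4 = 318
  black: 424 × 1/4 = 106
χ² = Σ (O − E)² / E
  agouti: (316 − 318)² / 318 = 0.0126
  black: (108 − 106)² / 106 = 0.0377
χ² = 0.0126 + 0.0377 = 0.0503 ≈ 0.050
Degrees of freedom = 2 − 1 = 1; critical value at α = 0.05 is 3.841.
Since 0.050 < 3.841, we fail to reject the null hypothesis — the data are consistent with the 3:1 ratio.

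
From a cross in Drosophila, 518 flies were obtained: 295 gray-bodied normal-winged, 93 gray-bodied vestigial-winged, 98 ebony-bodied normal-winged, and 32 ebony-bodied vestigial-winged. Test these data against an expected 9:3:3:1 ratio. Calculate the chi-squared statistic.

0.233

Under the 9:3:3:1 hypothesis (Σ ratio = 16, N = 518):
  gray-bodied normal-winged: 518 × 9/16 = 291.375
  gray-bodied vestigial-winged: 518 × 3/16 = 97.125
  ebony-bodied normal-winged: 518 × 3/16 = 97.125
  ebony-bodied vestigial-winged: 518 × 1/16 = 32.375
χ² = Σ (O − E)² / E
  gray-bodied normal-winged: (295 − 291.375)² / 291.375 = 0.0451
  gray-bodied vestigial-winged: (93 − 97.125)² / 97.125 = 0.1752
  ebony-bodied normal-winged: (98 − 97.125)² / 97.125 = 0.0079
  ebony-bodied vestigial-winged: (32 − 32.375)² / 32.375 = 0.0043
χ² = 0.0451 + 0.1752 + 0.0079 + 0.0043 = 0.2325 ≈ 0.233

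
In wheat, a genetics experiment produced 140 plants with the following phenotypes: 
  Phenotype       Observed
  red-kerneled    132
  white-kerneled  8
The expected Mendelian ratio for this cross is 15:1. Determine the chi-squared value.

Total ratio parts = 16. Expected numbers out of 140:
  red-kerneled: 140 × 15/16 = 131.25
  white-kerneled: 140 × 1/16 = 8.75
χ² = Σ (O − E)² / E
  red-kerneled: (132 − 131.25)² / 131.25 = 0.0043
  white-kerneled: (8 − 8.75)² / 8.75 = 0.0643
χ² = 0.0043 + 0.0643 = 0.0686 ≈ 0.069

0.069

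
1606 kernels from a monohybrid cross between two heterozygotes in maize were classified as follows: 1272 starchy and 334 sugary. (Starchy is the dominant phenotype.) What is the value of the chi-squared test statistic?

15.131

For a monohybrid cross between heterozygotes with complete dominance, the expected phenotypic ratio is 3:1.
The 3:1 ratio has 4 parts, so with N = 1606 the expected counts are:
  starchy: 1606 × 3/4 = 1204.5
  sugary: 1606 × 1/4 = 401.5
χ² = Σ (O − E)² / E
  starchy: (1272 − 1204.5)² / 1204.5 = 3.7827
  sugary: (334 − 401.5)² / 401.5 = 11.3481
χ² = 3.7827 + 11.3481 = 15.1308 ≈ 15.131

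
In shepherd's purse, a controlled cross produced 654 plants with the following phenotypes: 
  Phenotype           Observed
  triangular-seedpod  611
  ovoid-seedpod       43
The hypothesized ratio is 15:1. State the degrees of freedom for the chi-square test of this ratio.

1

A goodness-of-fit test with 2 phenotype classes has df = 2 − 1 = 1.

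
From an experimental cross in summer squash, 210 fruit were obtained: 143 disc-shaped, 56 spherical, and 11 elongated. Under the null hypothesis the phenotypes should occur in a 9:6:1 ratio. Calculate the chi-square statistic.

Under the 9:6:1 hypothesis (Σ ratio = 16, N = 210):
  disc-shaped: 210 × 9/16 = 118.125
  spherical: 210 × 6/16 = 78.75
  elongated: 210 × 1/16 = 13.125
χ² = Σ (O − E)² / E
  disc-shaped: (143 − 118.125)² / 118.125 = 5.2382
  spherical: (56 − 78.75)² / 78.75 = 6.5722
  elongated: (11 − 13.125)² / 13.125 = 0.3440
χ² = 5.2382 + 6.5722 + 0.3440 = 12.1544 ≈ 12.154

12.154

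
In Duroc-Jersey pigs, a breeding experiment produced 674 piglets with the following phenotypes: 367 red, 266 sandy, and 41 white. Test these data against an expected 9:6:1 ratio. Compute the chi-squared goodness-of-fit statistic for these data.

1.112

Under the 9:6:1 hypothesis (Σ ratio = 16, N = 674):
  red: 674 × 9/16 = 379.125
  sandy: 674 × 6/16 = 252.75
  white: 674 × 1/16 = 42.125
χ² = Σ (O − E)² / E
  red: (367 − 379.125)² / 379.125 = 0.3878
  sandy: (266 − 252.75)² / 252.75 = 0.6946
  white: (41 − 42.125)² / 42.125 = 0.0300
χ² = 0.3878 + 0.6946 + 0.0300 = 1.1124 ≈ 1.112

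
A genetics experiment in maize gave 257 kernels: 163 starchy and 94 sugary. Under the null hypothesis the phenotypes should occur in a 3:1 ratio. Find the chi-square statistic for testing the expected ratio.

18.367

Under the 3:1 hypothesis (Σ ratio = 4, N = 257):
  starchy: 257 × 3/4 = 192.75
  sugary: 257 × 1/4 = 64.25
χ² = Σ (O − E)² / E
  starchy: (163 − 192.75)² / 192.75 = 4.5918
  sugary: (94 − 64.25)² / 64.25 = 13.7753
χ² = 4.5918 + 13.7753 = 18.3671 ≈ 18.367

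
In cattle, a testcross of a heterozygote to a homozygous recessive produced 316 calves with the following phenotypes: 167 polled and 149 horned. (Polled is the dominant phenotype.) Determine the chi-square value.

A testcross of a heterozygote (Aa × aa) gives a 1:1 phenotypic ratio.
Under the 1:1 hypothesis (Σ ratio = 2, N = 316):
  polled: 316 × 1/2 = 158
  horned: 316 × 1/2 = 158
χ² = Σ (O − E)² / E
  polled: (167 − 158)² / 158 = 0.5127
  horned: (149 − 158)² / 158 = 0.5127
χ² = 0.5127 + 0.5127 = 1.0254 ≈ 1.025

1.025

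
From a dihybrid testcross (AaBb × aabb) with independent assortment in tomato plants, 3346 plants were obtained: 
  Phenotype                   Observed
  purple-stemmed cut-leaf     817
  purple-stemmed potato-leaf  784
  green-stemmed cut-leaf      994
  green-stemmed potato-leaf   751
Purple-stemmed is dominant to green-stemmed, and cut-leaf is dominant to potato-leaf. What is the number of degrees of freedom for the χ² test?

3

A dihybrid testcross with independent assortment gives a 1:1:1:1 ratio.
A goodness-of-fit test with 4 phenotype classes has df = 4 − 1 = 3.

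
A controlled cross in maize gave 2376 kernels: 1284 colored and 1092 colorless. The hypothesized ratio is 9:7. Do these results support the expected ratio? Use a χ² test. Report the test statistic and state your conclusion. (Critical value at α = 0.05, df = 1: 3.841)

4.714; not consistent

Total ratio parts = 16. Expected numbers out of 2376:
  colored: 2376 × 9/16 = 1336.5
  colorless: 2376 × 7/16 = 1039.5
χ² = Σ (O − E)² / E
  colored: (1284 − 1336.5)² / 1336.5 = 2.0623
  colorless: (1092 − 1039.5)² / 1039.5 = 2.6515
χ² = 2.0623 + 2.6515 = 4.7138 ≈ 4.714
Degrees of freedom = 2 − 1 = 1; critical value at α = 0.05 is 3.841.
Since 4.714 > 3.841, we reject the null hypothesis — the data do not fit the 9:7 ratio.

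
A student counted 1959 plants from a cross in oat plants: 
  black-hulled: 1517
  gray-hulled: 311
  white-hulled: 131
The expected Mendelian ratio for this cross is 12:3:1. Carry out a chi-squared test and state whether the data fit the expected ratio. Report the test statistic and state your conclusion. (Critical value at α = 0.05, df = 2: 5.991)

The 12:3:1 ratio has 16 parts, so with N = 1959 the expected counts are:
  black-hulled: 1959 × 12/16 = 1469.25
  gray-hulled: 1959 × 3/16 = 367.3125
  white-hulled: 1959 × 1/16 = 122.4375
χ² = Σ (O − E)² / E
  black-hulled: (1517 − 1469.25)² / 1469.25 = 1.5519
  gray-hulled: (311 − 367.3125)² / 367.3125 = 8.6332
  white-hulled: (131 − 122.4375)² / 122.4375 = 0.5988
χ² = 1.5519 + 8.6332 + 0.5988 = 10.7839 ≈ 10.784
Degrees of freedom = 3 − 1 = 2; critical value at α = 0.05 is 5.991.
Since 10.784 > 5.991, we reject the null hypothesis — the data do not fit the 12:3:1 ratio.

10.784; not consistent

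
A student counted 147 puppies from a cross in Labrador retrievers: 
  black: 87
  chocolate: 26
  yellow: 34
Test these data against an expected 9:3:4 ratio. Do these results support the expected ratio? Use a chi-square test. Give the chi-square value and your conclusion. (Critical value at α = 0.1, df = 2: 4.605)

0.519; consistent

Total ratio parts = 16. Expected numbers out of 147:
  black: 147 × 9/16 = 82.6875
  chocolate: 147 × 3/16 = 27.5625
  yellow: 147 × 4/16 = 36.75
χ² = Σ (O − E)² / E
  black: (87 − 82.6875)² / 82.6875 = 0.2249
  chocolate: (26 − 27.5625)² / 27.5625 = 0.0886
  yellow: (34 − 36.75)² / 36.75 = 0.2058
χ² = 0.2249 + 0.0886 + 0.2058 = 0.5193 ≈ 0.519
Degrees of freedom = 3 − 1 = 2; critical value at α = 0.1 is 4.605.
Since 0.519 < 4.605, we fail to reject the null hypothesis — the data are consistent with the 9:3:4 ratio.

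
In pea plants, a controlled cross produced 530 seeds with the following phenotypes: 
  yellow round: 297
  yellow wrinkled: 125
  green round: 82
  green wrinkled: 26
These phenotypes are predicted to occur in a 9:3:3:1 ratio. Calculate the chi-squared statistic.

Under the 9:3:3:1 hypothesis (Σ ratio = 16, N = 530):
  yellow round: 530 × 9/16 = 298.125
  yellow wrinkled: 530 × 3/16 = 99.375
  green round: 530 × 3/16 = 99.375
  green wrinkled: 530 × 1/16 = 33.125
χ² = Σ (O − E)² / E
  yellow round: (297 − 298.125)² / 298.125 = 0.0042
  yellow wrinkled: (125 − 99.375)² / 99.375 = 6.6077
  green round: (82 − 99.375)² / 99.375 = 3.0379
  green wrinkled: (26 − 33.125)² / 33.125 = 1.5325
χ² = 0.0042 + 6.6077 + 3.0379 + 1.5325 = 11.1823 ≈ 11.182

11.182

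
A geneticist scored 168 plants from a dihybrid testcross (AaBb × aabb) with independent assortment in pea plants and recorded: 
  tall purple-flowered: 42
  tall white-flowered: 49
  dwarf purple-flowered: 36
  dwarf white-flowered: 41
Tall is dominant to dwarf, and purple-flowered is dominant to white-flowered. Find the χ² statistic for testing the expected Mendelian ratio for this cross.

2.048

A dihybrid testcross with independent assortment gives a 1:1:1:1 ratio.
The 1:1:1:1 ratio has 4 parts, so with N = 168 the expected counts are:
  tall purple-flowered: 168 × 1/4 = 42
  tall white-flowered: 168 × 1/4 = 42
  dwarf purple-flowered: 168 × 1/4 = 42
  dwarf white-flowered: 168 × 1/4 = 42
χ² = Σ (O − E)² / E
  tall purple-flowered: (42 − 42)² / 42 = 0.0000
  tall white-flowered: (49 − 42)² / 42 = 1.1667
  dwarf purple-flowered: (36 − 42)² / 42 = 0.8571
  dwarf white-flowered: (41 − 42)² / 42 = 0.0238
χ² = 0.0000 + 1.1667 + 0.8571 + 0.0238 = 2.0476 ≈ 2.048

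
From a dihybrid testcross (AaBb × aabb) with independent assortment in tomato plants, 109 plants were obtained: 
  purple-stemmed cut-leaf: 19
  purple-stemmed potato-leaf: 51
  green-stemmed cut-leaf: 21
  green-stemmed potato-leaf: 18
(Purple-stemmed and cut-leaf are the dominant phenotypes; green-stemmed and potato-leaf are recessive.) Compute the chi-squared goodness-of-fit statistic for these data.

27.771

A dihybrid testcross with independent assortment gives a 1:1:1:1 ratio.
The 1:1:1:1 ratio has 4 parts, so with N = 109 the expected counts are:
  purple-stemmed cut-leaf: 109 × 1/4 = 27.25
  purple-stemmed potato-leaf: 109 × 1/4 = 27.25
  green-stemmed cut-leaf: 109 × 1/4 = 27.25
  green-stemmed potato-leaf: 109 × 1/4 = 27.25
χ² = Σ (O − E)² / E
  purple-stemmed cut-leaf: (19 − 27.25)² / 27.25 = 2.4977
  purple-stemmed potato-leaf: (51 − 27.25)² / 27.25 = 20.6995
  green-stemmed cut-leaf: (21 − 27.25)² / 27.25 = 1.4335
  green-stemmed potato-leaf: (18 − 27.25)² / 27.25 = 3.1399
χ² = 2.4977 + 20.6995 + 1.4335 + 3.1399 = 27.7706 ≈ 27.771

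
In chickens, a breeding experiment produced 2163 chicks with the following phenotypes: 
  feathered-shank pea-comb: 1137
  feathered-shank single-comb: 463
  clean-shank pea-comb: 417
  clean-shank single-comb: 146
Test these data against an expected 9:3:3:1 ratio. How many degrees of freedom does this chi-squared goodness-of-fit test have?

A goodness-of-fit test with 4 phenotype classes has df = 4 − 1 = 3.

3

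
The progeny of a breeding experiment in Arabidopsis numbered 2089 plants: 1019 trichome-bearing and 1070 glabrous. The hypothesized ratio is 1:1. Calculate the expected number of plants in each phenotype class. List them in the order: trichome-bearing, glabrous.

Expected counts for N = 2089 under a 1:1 ratio (total parts = 2):
  trichome-bearing: 2089 × 1/2 = 1044.5
  glabrous: 2089 × 1/2 = 1044.5

1044.5, 1044.5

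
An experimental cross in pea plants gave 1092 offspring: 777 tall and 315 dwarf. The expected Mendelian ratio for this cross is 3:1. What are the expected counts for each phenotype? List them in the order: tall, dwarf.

Total ratio parts = 4. Expected numbers out of 1092:
  tall: 1092 × 3/4 = 819
  dwarf: 1092 × 1/4 = 273

819, 273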